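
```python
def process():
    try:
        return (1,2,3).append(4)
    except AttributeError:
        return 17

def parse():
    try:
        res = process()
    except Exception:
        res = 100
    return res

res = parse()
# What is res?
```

Step-by-step execution trace:
1. `parse()` calls `process()`.
2. In process: `(1,2,3).append(4)` raises AttributeError; `except AttributeError` catches it → returns 17.
3. In parse: `res = process()` → res = 17. No exception reaches parse.
4. `except Exception` is skipped; parse returns 17.
5. res = 17.
Result: 17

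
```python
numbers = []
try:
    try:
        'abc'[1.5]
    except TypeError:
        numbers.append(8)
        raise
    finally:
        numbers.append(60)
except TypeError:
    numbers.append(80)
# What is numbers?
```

Step-by-step execution trace:
1. Inner try: `'abc'[1.5]` raises TypeError.
2. Inner `except TypeError` matches → `numbers.append(8)` → numbers = [8].
3. bare `raise` re-raises TypeError.
4. Inner `finally` runs during unwinding: `numbers.append(60)` → numbers = [8, 60].
5. Outer `except TypeError` matches → `numbers.append(80)` → numbers = [8, 60, 80].
Result: [8, 60, 80]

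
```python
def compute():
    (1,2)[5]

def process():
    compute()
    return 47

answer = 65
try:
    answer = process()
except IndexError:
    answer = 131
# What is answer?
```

Step-by-step execution trace:
1. answer starts at 65.
2. try: `process()` calls `compute()`.
3. `compute()` evaluates `(1,2)[5]`, which raises IndexError; it propagates through process (uncaught).
4. `return 47` in process is not reached; the assignment to answer does not complete.
5. `except IndexError` matches → answer = 131.
Result: 131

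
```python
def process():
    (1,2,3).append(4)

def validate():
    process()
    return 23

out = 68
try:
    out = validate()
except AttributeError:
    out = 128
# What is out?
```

Step-by-step execution trace:
1. out starts at 68.
2. try: `validate()` calls `process()`.
3. `process()` evaluates `(1,2,3).append(4)`, which raises AttributeError; it propagates through validate (uncaught).
4. `return 23` in validate is not reached; the assignment to out does not complete.
5. `except AttributeError` matches → out = 128.
Result: 128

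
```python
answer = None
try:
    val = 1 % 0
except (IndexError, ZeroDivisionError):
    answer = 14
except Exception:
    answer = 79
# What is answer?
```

Step-by-step execution trace:
1. `val = 1 % 0` raises ZeroDivisionError.
2. `except (IndexError, ZeroDivisionError)` matches (ZeroDivisionError is in the tuple) → answer = 14.
3. `except Exception` is not reached.
Result: 14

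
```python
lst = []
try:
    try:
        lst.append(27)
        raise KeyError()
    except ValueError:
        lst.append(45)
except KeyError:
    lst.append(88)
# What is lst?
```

Step-by-step execution trace:
1. Inner try: `lst.append(27)` → lst = [27].
2. `raise KeyError()` raises KeyError.
3. Inner `except ValueError` does not match KeyError; exception propagates to outer try.
4. Outer `except KeyError` matches → `lst.append(88)` → lst = [27, 88].
Result: [27, 88]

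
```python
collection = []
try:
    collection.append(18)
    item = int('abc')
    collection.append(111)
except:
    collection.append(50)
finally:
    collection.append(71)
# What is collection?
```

Step-by-step execution trace:
1. try: `collection.append(18)` → collection = [18].
2. `item = int('abc')` raises ValueError; `collection.append(111)` is not reached.
3. bare `except` matches → `collection.append(50)` → collection = [18, 50].
4. finally always runs: `collection.append(71)` → collection = [18, 50, 71].
Result: [18, 50, 71]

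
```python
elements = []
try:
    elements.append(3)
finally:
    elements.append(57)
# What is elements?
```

Step-by-step execution trace:
1. try: `elements.append(3)` → elements = [3].
2. The try body completes without raising.
3. finally always runs: `elements.append(57)` → elements = [3, 57].
Result: [3, 57]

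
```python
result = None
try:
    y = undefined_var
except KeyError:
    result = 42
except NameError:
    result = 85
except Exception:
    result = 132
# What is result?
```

Step-by-step execution trace:
1. `y = undefined_var` raises NameError.
2. `except KeyError` does not match NameError; skipped.
3. `except NameError` matches → result = 85.
4. Remaining except clauses are skipped.
Result: 85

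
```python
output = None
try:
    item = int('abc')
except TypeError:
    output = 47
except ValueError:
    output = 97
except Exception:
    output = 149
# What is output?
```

Step-by-step execution trace:
1. `item = int('abc')` raises ValueError.
2. `except TypeError` does not match ValueError; skipped.
3. `except ValueError` matches → output = 97.
4. Remaining except clauses are skipped.
Result: 97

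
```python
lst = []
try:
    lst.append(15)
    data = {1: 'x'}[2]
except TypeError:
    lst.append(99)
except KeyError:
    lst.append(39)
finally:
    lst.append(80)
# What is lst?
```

Step-by-step execution trace:
1. try: `lst.append(15)` → lst = [15].
2. `data = {1: 'x'}[2]` raises KeyError.
3. `except TypeError` does not match KeyError; skipped.
4. `except KeyError` matches → `lst.append(39)` → lst = [15, 39].
5. finally always runs: `lst.append(80)` → lst = [15, 39, 80].
Result: [15, 39, 80]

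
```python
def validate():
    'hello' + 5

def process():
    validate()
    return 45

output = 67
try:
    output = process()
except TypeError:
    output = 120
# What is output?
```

Step-by-step execution trace:
1. output starts at 67.
2. try: `process()` calls `validate()`.
3. `validate()` evaluates `'hello' + 5`, which raises TypeError; it propagates through process (uncaught).
4. `return 45` in process is not reached; the assignment to output does not complete.
5. `except TypeError` matches → output = 120.
Result: 120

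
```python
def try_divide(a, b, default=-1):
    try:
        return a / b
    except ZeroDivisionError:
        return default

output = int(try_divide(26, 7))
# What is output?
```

Step-by-step execution trace:
1. `try_divide(26, 7)` enters try: `return 26 / 7` → returns 3.7142857142857144. No exception raised.
2. `except ZeroDivisionError` is skipped.
3. `int(3.7142857142857144)` → 3 → output = 3.
Result: 3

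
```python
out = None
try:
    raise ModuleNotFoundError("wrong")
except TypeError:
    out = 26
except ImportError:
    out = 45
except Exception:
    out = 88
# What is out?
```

Step-by-step execution trace:
1. `raise ModuleNotFoundError(...)` raises ModuleNotFoundError.
2. `except TypeError` does not match (ModuleNotFoundError is not a subclass of TypeError); skipped.
3. `except ImportError` matches (ModuleNotFoundError is a subclass of ImportError) → out = 45.
4. `except Exception` is not reached.
Result: 45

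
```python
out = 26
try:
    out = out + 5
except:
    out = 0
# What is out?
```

Step-by-step execution trace:
1. out starts at 26.
2. try: `out = out + 5` → out = 31. No exception raised.
3. `except` is skipped.
Result: 31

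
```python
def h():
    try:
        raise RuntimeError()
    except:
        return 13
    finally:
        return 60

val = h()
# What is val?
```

Step-by-step execution trace:
1. `h()` enters try: `raise RuntimeError()` raises RuntimeError.
2. bare `except` matches → `return 13` sets pending return value 13.
3. Before returning, `finally: return 60` runs and overrides the pending return.
4. h() returns 60 → val = 60.
Result: 60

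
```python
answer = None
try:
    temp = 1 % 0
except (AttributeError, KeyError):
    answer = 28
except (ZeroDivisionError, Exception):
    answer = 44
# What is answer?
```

Step-by-step execution trace:
1. `temp = 1 % 0` raises ZeroDivisionError.
2. `except (AttributeError, KeyError)` does not match ZeroDivisionError; skipped.
3. `except (ZeroDivisionError, Exception)` matches (ZeroDivisionError is in the tuple) → answer = 44.
Result: 44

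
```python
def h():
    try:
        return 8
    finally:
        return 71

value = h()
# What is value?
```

Step-by-step execution trace:
1. `h()` enters try: `return 8` sets pending return value 8.
2. Before returning, `finally: return 71` runs and overrides the pending return.
3. h() returns 71 → value = 71.
Result: 71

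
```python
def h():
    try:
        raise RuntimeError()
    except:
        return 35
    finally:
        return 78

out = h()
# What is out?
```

Step-by-step execution trace:
1. `h()` enters try: `raise RuntimeError()` raises RuntimeError.
2. bare `except` matches → `return 35` sets pending return value 35.
3. Before returning, `finally: return 78` runs and overrides the pending return.
4. h() returns 78 → out = 78.
Result: 78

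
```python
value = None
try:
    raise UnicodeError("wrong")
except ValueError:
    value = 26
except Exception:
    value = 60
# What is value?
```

Step-by-step execution trace:
1. `raise UnicodeError(...)` raises UnicodeError.
2. `except ValueError` matches (UnicodeError is a subclass of ValueError) → value = 26.
3. `except Exception` is not reached.
Result: 26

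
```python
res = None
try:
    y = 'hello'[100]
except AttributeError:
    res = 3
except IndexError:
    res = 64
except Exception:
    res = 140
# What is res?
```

Step-by-step execution trace:
1. `y = 'hello'[100]` raises IndexError.
2. `except AttributeError` does not match IndexError; skipped.
3. `except IndexError` matches → res = 64.
4. Remaining except clauses are skipped.
Result: 64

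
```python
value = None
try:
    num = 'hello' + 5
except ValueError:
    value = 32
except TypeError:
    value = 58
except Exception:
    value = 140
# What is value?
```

Step-by-step execution trace:
1. `num = 'hello' + 5` raises TypeError.
2. `except ValueError` does not match TypeError; skipped.
3. `except TypeError` matches → value = 58.
4. Remaining except clauses are skipped.
Result: 58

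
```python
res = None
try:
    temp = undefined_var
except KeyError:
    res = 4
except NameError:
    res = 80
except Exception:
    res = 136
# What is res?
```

Step-by-step execution trace:
1. `temp = undefined_var` raises NameError.
2. `except KeyError` does not match NameError; skipped.
3. `except NameError` matches → res = 80.
4. Remaining except clauses are skipped.
Result: 80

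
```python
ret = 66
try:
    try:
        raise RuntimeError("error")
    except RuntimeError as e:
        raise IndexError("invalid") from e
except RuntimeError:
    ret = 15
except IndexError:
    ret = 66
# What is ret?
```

Step-by-step execution trace:
1. Inner try raises RuntimeError; inner `except RuntimeError as e` catches it.
2. `raise IndexError(...) from e` raises IndexError (RuntimeError is attached as __cause__, but only IndexError is active).
3. Outer `except RuntimeError` does not match IndexError; skipped.
4. Outer `except IndexError` matches → ret = 66.
Result: 66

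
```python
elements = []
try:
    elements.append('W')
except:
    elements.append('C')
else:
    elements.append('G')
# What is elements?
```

Step-by-step execution trace:
1. try: `elements.append('W')` → elements = ['W']. No exception raised.
2. `except` is skipped.
3. `else` runs (try completed without exception): `elements.append('G')` → elements = ['W', 'G'].
Result: ['W', 'G']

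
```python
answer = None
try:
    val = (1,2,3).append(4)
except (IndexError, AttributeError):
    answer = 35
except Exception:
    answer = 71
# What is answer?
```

Step-by-step execution trace:
1. `val = (1,2,3).append(4)` raises AttributeError.
2. `except (IndexError, AttributeError)` matches (AttributeError is in the tuple) → answer = 35.
3. `except Exception` is not reached.
Result: 35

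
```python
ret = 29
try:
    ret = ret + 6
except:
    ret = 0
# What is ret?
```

Step-by-step execution trace:
1. ret starts at 29.
2. try: `ret = ret + 6` → ret = 35. No exception raised.
3. `except` is skipped.
Result: 35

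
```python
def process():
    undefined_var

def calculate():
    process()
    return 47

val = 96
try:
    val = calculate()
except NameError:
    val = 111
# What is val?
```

Step-by-step execution trace:
1. val starts at 96.
2. try: `calculate()` calls `process()`.
3. `process()` evaluates `undefined_var`, which raises NameError; it propagates through calculate (uncaught).
4. `return 47` in calculate is not reached; the assignment to val does not complete.
5. `except NameError` matches → val = 111.
Result: 111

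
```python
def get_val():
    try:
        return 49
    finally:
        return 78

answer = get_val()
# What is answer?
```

Step-by-step execution trace:
1. `get_val()` enters try: `return 49` sets pending return value 49.
2. Before returning, `finally: return 78` runs and overrides the pending return.
3. get_val() returns 78 → answer = 78.
Result: 78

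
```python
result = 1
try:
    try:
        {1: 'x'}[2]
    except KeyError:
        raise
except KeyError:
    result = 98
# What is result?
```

Step-by-step execution trace:
1. Inner try: `{1: 'x'}[2]` raises KeyError.
2. Inner `except KeyError` matches; bare `raise` re-raises the same KeyError.
3. Outer `except KeyError` matches → result = 98.
Result: 98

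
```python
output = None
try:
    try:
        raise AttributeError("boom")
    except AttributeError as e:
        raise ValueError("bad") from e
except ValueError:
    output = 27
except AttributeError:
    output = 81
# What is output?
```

Step-by-step execution trace:
1. Inner try raises AttributeError; inner `except AttributeError as e` catches it.
2. `raise ValueError(...) from e` raises ValueError (AttributeError is attached as __cause__, but only ValueError is active).
3. Outer `except ValueError` matches → output = 27.
4. `except AttributeError` is not reached.
Result: 27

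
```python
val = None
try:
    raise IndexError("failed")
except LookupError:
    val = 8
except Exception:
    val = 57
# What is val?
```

Step-by-step execution trace:
1. `raise IndexError(...)` raises IndexError.
2. `except LookupError` matches (IndexError is a subclass of LookupError) → val = 8.
3. `except Exception` is not reached.
Result: 8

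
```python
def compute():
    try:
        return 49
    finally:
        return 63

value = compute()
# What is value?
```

Step-by-step execution trace:
1. `compute()` enters try: `return 49` sets pending return value 49.
2. Before returning, `finally: return 63` runs and overrides the pending return.
3. compute() returns 63 → value = 63.
Result: 63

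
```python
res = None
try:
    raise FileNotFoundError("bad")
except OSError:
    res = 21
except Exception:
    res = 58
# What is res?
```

Step-by-step execution trace:
1. `raise FileNotFoundError(...)` raises FileNotFoundError.
2. `except OSError` matches (FileNotFoundError is a subclass of OSError) → res = 21.
3. `except Exception` is not reached.
Result: 21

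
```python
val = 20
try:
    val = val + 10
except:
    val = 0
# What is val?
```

Step-by-step execution trace:
1. val starts at 20.
2. try: `val = val + 10` → val = 30. No exception raised.
3. `except` is skipped.
Result: 30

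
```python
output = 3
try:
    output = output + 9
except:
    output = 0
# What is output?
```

Step-by-step execution trace:
1. output starts at 3.
2. try: `output = output + 9` → output = 12. No exception raised.
3. `except` is skipped.
Result: 12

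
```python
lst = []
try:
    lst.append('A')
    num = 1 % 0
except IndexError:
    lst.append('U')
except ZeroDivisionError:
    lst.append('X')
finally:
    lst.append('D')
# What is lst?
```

Step-by-step execution trace:
1. try: `lst.append('A')` → lst = ['A'].
2. `num = 1 % 0` raises ZeroDivisionError.
3. `except IndexError` does not match ZeroDivisionError; skipped.
4. `except ZeroDivisionError` matches → `lst.append('X')` → lst = ['A', 'X'].
5. finally always runs: `lst.append('D')` → lst = ['A', 'X', 'D'].
Result: ['A', 'X', 'D']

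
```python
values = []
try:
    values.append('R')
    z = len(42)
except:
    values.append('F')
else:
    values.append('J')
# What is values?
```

Step-by-step execution trace:
1. try: `values.append('R')` → values = ['R'].
2. `z = len(42)` raises TypeError.
3. bare `except` matches → `values.append('F')` → values = ['R', 'F'].
4. `else` is skipped (an exception was raised).
Result: ['R', 'F']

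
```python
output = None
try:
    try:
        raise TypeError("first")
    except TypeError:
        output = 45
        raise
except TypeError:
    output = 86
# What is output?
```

Step-by-step execution trace:
1. Inner try: `raise TypeError("first")` raises TypeError.
2. Inner `except TypeError` matches → output = 45.
3. bare `raise` re-raises the same TypeError.
4. Outer `except TypeError` matches → output = 86.
Result: 86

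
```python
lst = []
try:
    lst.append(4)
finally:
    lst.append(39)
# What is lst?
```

Step-by-step execution trace:
1. try: `lst.append(4)` → lst = [4].
2. The try body completes without raising.
3. finally always runs: `lst.append(39)` → lst = [4, 39].
Result: [4, 39]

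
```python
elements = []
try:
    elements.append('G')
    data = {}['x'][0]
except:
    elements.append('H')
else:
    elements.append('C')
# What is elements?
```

Step-by-step execution trace:
1. try: `elements.append('G')` → elements = ['G'].
2. `data = {}['x'][0]` raises KeyError.
3. bare `except` matches → `elements.append('H')` → elements = ['G', 'H'].
4. `else` is skipped (an exception was raised).
Result: ['G', 'H']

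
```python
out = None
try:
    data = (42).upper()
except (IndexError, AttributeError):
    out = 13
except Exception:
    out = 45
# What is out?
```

Step-by-step execution trace:
1. `data = (42).upper()` raises AttributeError.
2. `except (IndexError, AttributeError)` matches (AttributeError is in the tuple) → out = 13.
3. `except Exception` is not reached.
Result: 13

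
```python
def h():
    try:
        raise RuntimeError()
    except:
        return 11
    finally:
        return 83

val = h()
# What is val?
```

Step-by-step execution trace:
1. `h()` enters try: `raise RuntimeError()` raises RuntimeError.
2. bare `except` matches → `return 11` sets pending return value 11.
3. Before returning, `finally: return 83` runs and overrides the pending return.
4. h() returns 83 → val = 83.
Result: 83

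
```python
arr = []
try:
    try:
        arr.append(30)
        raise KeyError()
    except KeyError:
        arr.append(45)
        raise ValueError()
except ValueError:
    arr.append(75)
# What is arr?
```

Step-by-step execution trace:
1. Inner try: `arr.append(30)` → arr = [30].
2. `raise KeyError()` raises KeyError.
3. Inner `except KeyError` matches → `arr.append(45)` → arr = [30, 45].
4. `raise ValueError()` raises ValueError; propagates to outer try.
5. Outer `except ValueError` matches → `arr.append(75)` → arr = [30, 45, 75].
Result: [30, 45, 75]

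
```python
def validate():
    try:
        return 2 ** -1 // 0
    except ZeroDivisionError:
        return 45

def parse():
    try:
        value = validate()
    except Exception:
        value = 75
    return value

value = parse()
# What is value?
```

Step-by-step execution trace:
1. `parse()` calls `validate()`.
2. In validate: `2 ** -1 // 0` raises ZeroDivisionError; `except ZeroDivisionError` catches it → returns 45.
3. In parse: `value = validate()` → value = 45. No exception reaches parse.
4. `except Exception` is skipped; parse returns 45.
5. value = 45.
Result: 45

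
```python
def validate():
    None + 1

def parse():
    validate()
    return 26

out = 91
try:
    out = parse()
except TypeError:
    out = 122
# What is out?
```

Step-by-step execution trace:
1. out starts at 91.
2. try: `parse()` calls `validate()`.
3. `validate()` evaluates `None + 1`, which raises TypeError; it propagates through parse (uncaught).
4. `return 26` in parse is not reached; the assignment to out does not complete.
5. `except TypeError` matches → out = 122.
Result: 122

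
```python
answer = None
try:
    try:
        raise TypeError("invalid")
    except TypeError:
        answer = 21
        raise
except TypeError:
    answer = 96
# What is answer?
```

Step-by-step execution trace:
1. Inner try: `raise TypeError("invalid")` raises TypeError.
2. Inner `except TypeError` matches → answer = 21.
3. bare `raise` re-raises the same TypeError.
4. Outer `except TypeError` matches → answer = 96.
Result: 96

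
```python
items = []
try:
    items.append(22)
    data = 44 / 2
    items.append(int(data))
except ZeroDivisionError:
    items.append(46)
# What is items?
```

Step-by-step execution trace:
1. try: `items.append(22)` → items = [22].
2. `data = 44 / 2` → data = 22.0. No exception raised.
3. `items.append(int(data))` → items = [22, 22].
4. `except ZeroDivisionError` is skipped (no exception was raised).
Result: [22, 22]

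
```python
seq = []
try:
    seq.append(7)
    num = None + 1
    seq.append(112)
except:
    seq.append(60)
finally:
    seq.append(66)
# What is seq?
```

Step-by-step execution trace:
1. try: `seq.append(7)` → seq = [7].
2. `num = None + 1` raises TypeError; `seq.append(112)` is not reached.
3. bare `except` matches → `seq.append(60)` → seq = [7, 60].
4. finally always runs: `seq.append(66)` → seq = [7, 60, 66].
Result: [7, 60, 66]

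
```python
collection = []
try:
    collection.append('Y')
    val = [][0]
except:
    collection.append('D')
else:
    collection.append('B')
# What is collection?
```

Step-by-step execution trace:
1. try: `collection.append('Y')` → collection = ['Y'].
2. `val = [][0]` raises IndexError.
3. bare `except` matches → `collection.append('D')` → collection = ['Y', 'D'].
4. `else` is skipped (an exception was raised).
Result: ['Y', 'D']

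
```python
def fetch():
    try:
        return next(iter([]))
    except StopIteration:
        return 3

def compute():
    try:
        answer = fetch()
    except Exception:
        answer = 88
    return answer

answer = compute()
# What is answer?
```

Step-by-step execution trace:
1. `compute()` calls `fetch()`.
2. In fetch: `next(iter([]))` raises StopIteration; `except StopIteration` catches it → returns 3.
3. In compute: `answer = fetch()` → answer = 3. No exception reaches compute.
4. `except Exception` is skipped; compute returns 3.
5. answer = 3.
Result: 3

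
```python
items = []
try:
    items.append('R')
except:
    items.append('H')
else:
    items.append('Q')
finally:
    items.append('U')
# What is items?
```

Step-by-step execution trace:
1. try: `items.append('R')` → items = ['R']. No exception raised.
2. `except` is skipped.
3. `else` runs: `items.append('Q')` → items = ['R', 'Q'].
4. `finally` always runs: `items.append('U')` → items = ['R', 'Q', 'U'].
Result: ['R', 'Q', 'U']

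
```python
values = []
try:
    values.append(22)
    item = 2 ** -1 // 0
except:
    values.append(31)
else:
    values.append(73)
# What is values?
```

Step-by-step execution trace:
1. try: `values.append(22)` → values = [22].
2. `item = 2 ** -1 // 0` raises ZeroDivisionError.
3. bare `except` matches → `values.append(31)` → values = [22, 31].
4. `else` is skipped (an exception was raised).
Result: [22, 31]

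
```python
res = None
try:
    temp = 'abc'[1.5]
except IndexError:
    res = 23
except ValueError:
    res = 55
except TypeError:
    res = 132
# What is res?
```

Step-by-step execution trace:
1. `temp = 'abc'[1.5]` raises TypeError.
2. `except IndexError` does not match TypeError; skipped.
3. `except ValueError` does not match TypeError; skipped.
4. `except TypeError` matches → res = 132.
Result: 132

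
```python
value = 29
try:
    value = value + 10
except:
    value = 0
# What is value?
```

Step-by-step execution trace:
1. value starts at 29.
2. try: `value = value + 10` → value = 39. No exception raised.
3. `except` is skipped.
Result: 39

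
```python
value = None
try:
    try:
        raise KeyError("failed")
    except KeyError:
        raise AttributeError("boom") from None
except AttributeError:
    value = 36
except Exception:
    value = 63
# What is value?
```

Step-by-step execution trace:
1. Inner try raises KeyError; inner `except KeyError` catches it.
2. `raise AttributeError(...) from None` raises AttributeError (from None suppresses __context__, but the active exception is still AttributeError).
3. Outer `except AttributeError` matches → value = 36.
4. `except Exception` is not reached.
Result: 36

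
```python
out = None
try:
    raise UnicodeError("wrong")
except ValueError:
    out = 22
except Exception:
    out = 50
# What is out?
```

Step-by-step execution trace:
1. `raise UnicodeError(...)` raises UnicodeError.
2. `except ValueError` matches (UnicodeError is a subclass of ValueError) → out = 22.
3. `except Exception` is not reached.
Result: 22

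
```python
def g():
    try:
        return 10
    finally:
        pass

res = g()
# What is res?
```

Step-by-step execution trace:
1. `g()` enters try: `return 10` sets pending return value 10.
2. Before returning, `finally: pass` runs (no effect).
3. g() returns 10 → res = 10.
Result: 10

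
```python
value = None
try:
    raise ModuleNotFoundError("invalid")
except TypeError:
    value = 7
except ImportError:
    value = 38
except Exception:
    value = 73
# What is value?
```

Step-by-step execution trace:
1. `raise ModuleNotFoundError(...)` raises ModuleNotFoundError.
2. `except TypeError` does not match (ModuleNotFoundError is not a subclass of TypeError); skipped.
3. `except ImportError` matches (ModuleNotFoundError is a subclass of ImportError) → value = 38.
4. `except Exception` is not reached.
Result: 38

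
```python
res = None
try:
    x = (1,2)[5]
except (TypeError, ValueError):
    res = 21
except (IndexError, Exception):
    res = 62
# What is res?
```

Step-by-step execution trace:
1. `x = (1,2)[5]` raises IndexError.
2. `except (TypeError, ValueError)` does not match IndexError; skipped.
3. `except (IndexError, Exception)` matches (IndexError is in the tuple) → res = 62.
Result: 62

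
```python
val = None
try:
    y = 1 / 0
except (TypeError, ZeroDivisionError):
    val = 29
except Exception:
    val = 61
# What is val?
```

Step-by-step execution trace:
1. `y = 1 / 0` raises ZeroDivisionError.
2. `except (TypeError, ZeroDivisionError)` matches (ZeroDivisionError is in the tuple) → val = 29.
3. `except Exception` is not reached.
Result: 29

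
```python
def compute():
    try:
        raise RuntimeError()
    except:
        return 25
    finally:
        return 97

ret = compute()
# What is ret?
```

Step-by-step execution trace:
1. `compute()` enters try: `raise RuntimeError()` raises RuntimeError.
2. bare `except` matches → `return 25` sets pending return value 25.
3. Before returning, `finally: return 97` runs and overrides the pending return.
4. compute() returns 97 → ret = 97.
Result: 97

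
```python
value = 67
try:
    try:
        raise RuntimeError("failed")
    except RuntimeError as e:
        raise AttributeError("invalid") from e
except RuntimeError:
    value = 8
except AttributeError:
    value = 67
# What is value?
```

Step-by-step execution trace:
1. Inner try raises RuntimeError; inner `except RuntimeError as e` catches it.
2. `raise AttributeError(...) from e` raises AttributeError (RuntimeError is attached as __cause__, but only AttributeError is active).
3. Outer `except RuntimeError` does not match AttributeError; skipped.
4. Outer `except AttributeError` matches → value = 67.
Result: 67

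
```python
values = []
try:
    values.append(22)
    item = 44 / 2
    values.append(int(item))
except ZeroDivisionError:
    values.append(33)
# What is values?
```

Step-by-step execution trace:
1. try: `values.append(22)` → values = [22].
2. `item = 44 / 2` → item = 22.0. No exception raised.
3. `values.append(int(item))` → values = [22, 22].
4. `except ZeroDivisionError` is skipped (no exception was raised).
Result: [22, 22]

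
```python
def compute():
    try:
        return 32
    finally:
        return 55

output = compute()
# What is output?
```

Step-by-step execution trace:
1. `compute()` enters try: `return 32` sets pending return value 32.
2. Before returning, `finally: return 55` runs and overrides the pending return.
3. compute() returns 55 → output = 55.
Result: 55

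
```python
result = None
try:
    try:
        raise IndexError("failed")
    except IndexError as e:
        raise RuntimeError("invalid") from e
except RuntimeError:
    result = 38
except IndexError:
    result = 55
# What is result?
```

Step-by-step execution trace:
1. Inner try raises IndexError; inner `except IndexError as e` catches it.
2. `raise RuntimeError(...) from e` raises RuntimeError (IndexError is attached as __cause__, but only RuntimeError is active).
3. Outer `except RuntimeError` matches → result = 38.
4. `except IndexError` is not reached.
Result: 38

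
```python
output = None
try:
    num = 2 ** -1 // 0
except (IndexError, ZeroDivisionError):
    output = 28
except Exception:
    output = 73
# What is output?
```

Step-by-step execution trace:
1. `num = 2 ** -1 // 0` raises ZeroDivisionError.
2. `except (IndexError, ZeroDivisionError)` matches (ZeroDivisionError is in the tuple) → output = 28.
3. `except Exception` is not reached.
Result: 28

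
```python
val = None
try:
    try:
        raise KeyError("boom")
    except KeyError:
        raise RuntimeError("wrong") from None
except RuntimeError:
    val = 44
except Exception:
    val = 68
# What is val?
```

Step-by-step execution trace:
1. Inner try raises KeyError; inner `except KeyError` catches it.
2. `raise RuntimeError(...) from None` raises RuntimeError (from None suppresses __context__, but the active exception is still RuntimeError).
3. Outer `except RuntimeError` matches → val = 44.
4. `except Exception` is not reached.
Result: 44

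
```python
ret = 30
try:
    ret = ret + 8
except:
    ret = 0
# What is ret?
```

Step-by-step execution trace:
1. ret starts at 30.
2. try: `ret = ret + 8` → ret = 38. No exception raised.
3. `except` is skipped.
Result: 38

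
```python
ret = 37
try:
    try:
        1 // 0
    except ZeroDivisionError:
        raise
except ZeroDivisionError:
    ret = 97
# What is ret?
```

Step-by-step execution trace:
1. Inner try: `1 // 0` raises ZeroDivisionError.
2. Inner `except ZeroDivisionError` matches; bare `raise` re-raises the same ZeroDivisionError.
3. Outer `except ZeroDivisionError` matches → ret = 97.
Result: 97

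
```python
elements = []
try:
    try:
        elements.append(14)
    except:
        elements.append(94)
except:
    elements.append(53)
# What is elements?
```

Step-by-step execution trace:
1. Inner try: `elements.append(14)` → elements = [14]. No exception raised.
2. Inner `except` is skipped.
3. Inner try completes normally; outer `except` is skipped.
Result: [14]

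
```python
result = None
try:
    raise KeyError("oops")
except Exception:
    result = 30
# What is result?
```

Step-by-step execution trace:
1. `raise KeyError(...)` raises KeyError.
2. `except Exception` matches (KeyError is a subclass of Exception) → result = 30.
Result: 30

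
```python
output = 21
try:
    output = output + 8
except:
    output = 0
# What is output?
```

Step-by-step execution trace:
1. output starts at 21.
2. try: `output = output + 8` → output = 29. No exception raised.
3. `except` is skipped.
Result: 29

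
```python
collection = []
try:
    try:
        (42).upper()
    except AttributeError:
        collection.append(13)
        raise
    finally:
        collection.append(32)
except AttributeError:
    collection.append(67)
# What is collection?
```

Step-by-step execution trace:
1. Inner try: `(42).upper()` raises AttributeError.
2. Inner `except AttributeError` matches → `collection.append(13)` → collection = [13].
3. bare `raise` re-raises AttributeError.
4. Inner `finally` runs during unwinding: `collection.append(32)` → collection = [13, 32].
5. Outer `except AttributeError` matches → `collection.append(67)` → collection = [13, 32, 67].
Result: [13, 32, 67]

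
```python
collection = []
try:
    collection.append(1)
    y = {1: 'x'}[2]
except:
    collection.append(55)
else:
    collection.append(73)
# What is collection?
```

Step-by-step execution trace:
1. try: `collection.append(1)` → collection = [1].
2. `y = {1: 'x'}[2]` raises KeyError.
3. bare `except` matches → `collection.append(55)` → collection = [1, 55].
4. `else` is skipped (an exception was raised).
Result: [1, 55]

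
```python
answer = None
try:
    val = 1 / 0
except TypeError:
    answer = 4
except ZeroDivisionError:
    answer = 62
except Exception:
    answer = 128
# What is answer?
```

Step-by-step execution trace:
1. `val = 1 / 0` raises ZeroDivisionError.
2. `except TypeError` does not match ZeroDivisionError; skipped.
3. `except ZeroDivisionError` matches → answer = 62.
4. Remaining except clauses are skipped.
Result: 62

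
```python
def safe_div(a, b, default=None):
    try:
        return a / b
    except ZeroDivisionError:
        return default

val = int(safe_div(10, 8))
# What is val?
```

Step-by-step execution trace:
1. `safe_div(10, 8)` enters try: `return 10 / 8` → returns 1.25. No exception raised.
2. `except ZeroDivisionError` is skipped.
3. `int(1.25)` → 1 → val = 1.
Result: 1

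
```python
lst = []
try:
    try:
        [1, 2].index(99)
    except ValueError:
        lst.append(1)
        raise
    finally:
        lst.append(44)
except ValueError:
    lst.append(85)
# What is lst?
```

Step-by-step execution trace:
1. Inner try: `[1, 2].index(99)` raises ValueError.
2. Inner `except ValueError` matches → `lst.append(1)` → lst = [1].
3. bare `raise` re-raises ValueError.
4. Inner `finally` runs during unwinding: `lst.append(44)` → lst = [1, 44].
5. Outer `except ValueError` matches → `lst.append(85)` → lst = [1, 44, 85].
Result: [1, 44, 85]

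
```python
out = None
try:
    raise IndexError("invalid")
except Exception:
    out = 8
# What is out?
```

Step-by-step execution trace:
1. `raise IndexError(...)` raises IndexError.
2. `except Exception` matches (IndexError is a subclass of Exception) → out = 8.
Result: 8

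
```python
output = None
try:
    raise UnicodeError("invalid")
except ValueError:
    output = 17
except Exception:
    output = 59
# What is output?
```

Step-by-step execution trace:
1. `raise UnicodeError(...)` raises UnicodeError.
2. `except ValueError` matches (UnicodeError is a subclass of ValueError) → output = 17.
3. `except Exception` is not reached.
Result: 17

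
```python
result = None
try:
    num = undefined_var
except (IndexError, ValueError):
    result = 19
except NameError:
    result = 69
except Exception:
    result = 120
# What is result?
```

Step-by-step execution trace:
1. `num = undefined_var` raises NameError.
2. `except (IndexError, ValueError)` does not match NameError; skipped.
3. `except NameError` matches (exact type match) → result = 69.
4. `except Exception` is not reached.
Result: 69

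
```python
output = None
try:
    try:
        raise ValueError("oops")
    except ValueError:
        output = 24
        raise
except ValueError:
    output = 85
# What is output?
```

Step-by-step execution trace:
1. Inner try: `raise ValueError("oops")` raises ValueError.
2. Inner `except ValueError` matches → output = 24.
3. bare `raise` re-raises the same ValueError.
4. Outer `except ValueError` matches → output = 85.
Result: 85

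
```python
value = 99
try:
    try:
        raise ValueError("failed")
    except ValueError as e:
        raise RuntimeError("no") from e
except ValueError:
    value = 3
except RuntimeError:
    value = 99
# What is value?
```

Step-by-step execution trace:
1. Inner try raises ValueError; inner `except ValueError as e` catches it.
2. `raise RuntimeError(...) from e` raises RuntimeError (ValueError is attached as __cause__, but only RuntimeError is active).
3. Outer `except ValueError` does not match RuntimeError; skipped.
4. Outer `except RuntimeError` matches → value = 99.
Result: 99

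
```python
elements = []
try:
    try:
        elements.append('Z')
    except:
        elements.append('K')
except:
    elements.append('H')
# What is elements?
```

Step-by-step execution trace:
1. Inner try: `elements.append('Z')` → elements = ['Z']. No exception raised.
2. Inner `except` is skipped.
3. Inner try completes normally; outer `except` is skipped.
Result: ['Z']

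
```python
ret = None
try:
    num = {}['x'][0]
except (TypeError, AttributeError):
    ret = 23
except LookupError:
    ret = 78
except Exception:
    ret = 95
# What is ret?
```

Step-by-step execution trace:
1. `num = {}['x'][0]` raises KeyError.
2. `except (TypeError, AttributeError)` does not match KeyError; skipped.
3. `except LookupError` matches (KeyError is a subclass of LookupError) → ret = 78.
4. `except Exception` is not reached.
Result: 78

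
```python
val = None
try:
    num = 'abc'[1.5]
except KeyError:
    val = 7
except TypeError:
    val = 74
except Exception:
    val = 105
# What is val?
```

Step-by-step execution trace:
1. `num = 'abc'[1.5]` raises TypeError.
2. `except KeyError` does not match TypeError; skipped.
3. `except TypeError` matches → val = 74.
4. Remaining except clauses are skipped.
Result: 74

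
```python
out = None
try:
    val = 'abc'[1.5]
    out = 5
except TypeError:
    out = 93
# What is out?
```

Step-by-step execution trace:
1. `val = 'abc'[1.5]` raises TypeError.
2. `out = 5` is not reached.
3. `except TypeError` matches → out = 93.
Result: 93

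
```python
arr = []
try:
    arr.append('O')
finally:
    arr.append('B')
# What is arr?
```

Step-by-step execution trace:
1. try: `arr.append('O')` → arr = ['O'].
2. The try body completes without raising.
3. finally always runs: `arr.append('B')` → arr = ['O', 'B'].
Result: ['O', 'B']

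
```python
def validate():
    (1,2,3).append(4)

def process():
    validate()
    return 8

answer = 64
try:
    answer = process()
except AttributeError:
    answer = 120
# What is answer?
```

Step-by-step execution trace:
1. answer starts at 64.
2. try: `process()` calls `validate()`.
3. `validate()` evaluates `(1,2,3).append(4)`, which raises AttributeError; it propagates through process (uncaught).
4. `return 8` in process is not reached; the assignment to answer does not complete.
5. `except AttributeError` matches → answer = 120.
Result: 120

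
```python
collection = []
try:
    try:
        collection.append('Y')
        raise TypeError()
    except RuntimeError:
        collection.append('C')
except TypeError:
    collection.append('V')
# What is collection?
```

Step-by-step execution trace:
1. Inner try: `collection.append('Y')` → collection = ['Y'].
2. `raise TypeError()` raises TypeError.
3. Inner `except RuntimeError` does not match TypeError; exception propagates to outer try.
4. Outer `except TypeError` matches → `collection.append('V')` → collection = ['Y', 'V'].
Result: ['Y', 'V']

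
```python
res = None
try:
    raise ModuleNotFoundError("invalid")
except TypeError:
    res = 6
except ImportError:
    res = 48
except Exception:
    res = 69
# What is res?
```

Step-by-step execution trace:
1. `raise ModuleNotFoundError(...)` raises ModuleNotFoundError.
2. `except TypeError` does not match (ModuleNotFoundError is not a subclass of TypeError); skipped.
3. `except ImportError` matches (ModuleNotFoundError is a subclass of ImportError) → res = 48.
4. `except Exception` is not reached.
Result: 48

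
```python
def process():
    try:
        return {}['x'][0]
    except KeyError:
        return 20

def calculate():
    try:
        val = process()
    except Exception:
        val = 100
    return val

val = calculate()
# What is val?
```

Step-by-step execution trace:
1. `calculate()` calls `process()`.
2. In process: `{}['x'][0]` raises KeyError; `except KeyError` catches it → returns 20.
3. In calculate: `val = process()` → val = 20. No exception reaches calculate.
4. `except Exception` is skipped; calculate returns 20.
5. val = 20.
Result: 20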